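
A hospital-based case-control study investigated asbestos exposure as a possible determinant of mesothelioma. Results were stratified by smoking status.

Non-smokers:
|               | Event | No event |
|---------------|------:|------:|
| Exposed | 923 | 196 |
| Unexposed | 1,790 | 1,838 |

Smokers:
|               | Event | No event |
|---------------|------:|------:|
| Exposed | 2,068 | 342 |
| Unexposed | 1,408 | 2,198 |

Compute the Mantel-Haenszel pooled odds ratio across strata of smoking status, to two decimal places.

OR_MH = Σ(aᵢdᵢ/nᵢ) / Σ(bᵢcᵢ/nᵢ), where nᵢ is the stratum total.
Stratum 1 (Non-smokers): n = 4747; a·d/n = 923·1838/4747 = 357.3781; b·c/n = 196·1790/4747 = 73.9077
Stratum 2 (Smokers): n = 6016; a·d/n = 2068·2198/6016 = 755.5625; b·c/n = 342·1408/6016 = 80.0426
OR_MH = (357.3781 + 755.5625) / (73.9077 + 80.0426) = 1112.9406 / 153.9503 = 7.22922

7.23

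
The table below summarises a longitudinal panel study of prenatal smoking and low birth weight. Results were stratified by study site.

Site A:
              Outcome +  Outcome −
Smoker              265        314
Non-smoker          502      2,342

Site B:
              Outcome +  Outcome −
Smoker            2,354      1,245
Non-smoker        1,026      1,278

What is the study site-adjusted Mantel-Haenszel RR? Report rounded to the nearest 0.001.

1.603

RR_MH = Σ(aᵢ·n₀ᵢ/nᵢ) / Σ(cᵢ·n₁ᵢ/nᵢ), with n₁ᵢ = aᵢ+bᵢ (exposed), n₀ᵢ = cᵢ+dᵢ (unexposed), nᵢ = n₁ᵢ+n₀ᵢ.
Stratum 1 (Site A): n₁ = 579, n₀ = 2844, n = 3423; a·n₀/n = 265·2844/3423 = 220.1753; c·n₁/n = 502·579/3423 = 84.9132
Stratum 2 (Site B): n₁ = 3599, n₀ = 2304, n = 5903; a·n₀/n = 2354·2304/5903 = 918.7898; c·n₁/n = 1026·3599/5903 = 625.5419
RR_MH = (220.1753 + 918.7898) / (84.9132 + 625.5419) = 1138.9651 / 710.4552 = 1.60315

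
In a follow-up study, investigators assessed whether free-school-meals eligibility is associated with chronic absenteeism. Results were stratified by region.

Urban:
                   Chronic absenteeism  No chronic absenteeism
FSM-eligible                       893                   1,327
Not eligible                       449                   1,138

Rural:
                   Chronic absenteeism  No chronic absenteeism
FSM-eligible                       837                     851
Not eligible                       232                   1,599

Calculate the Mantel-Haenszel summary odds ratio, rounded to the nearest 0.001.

OR_MH = Σ(aᵢdᵢ/nᵢ) / Σ(bᵢcᵢ/nᵢ), where nᵢ is the stratum total.
Stratum 1 (Urban): n = 3807; a·d/n = 893·1138/3807 = 266.9383; b·c/n = 1327·449/3807 = 156.5072
Stratum 2 (Rural): n = 3519; a·d/n = 837·1599/3519 = 380.3248; b·c/n = 851·232/3519 = 56.1046
OR_MH = (266.9383 + 380.3248) / (156.5072 + 56.1046) = 647.2631 / 212.6118 = 3.04434

3.044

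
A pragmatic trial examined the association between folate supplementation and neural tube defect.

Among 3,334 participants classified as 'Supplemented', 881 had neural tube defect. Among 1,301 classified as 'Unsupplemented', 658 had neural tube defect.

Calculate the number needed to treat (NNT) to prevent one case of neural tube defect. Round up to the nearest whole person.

5

Risk in treated group = 881/3334 = 0.26425; risk in control = 658/1301 = 0.50576.
Absolute risk reduction = 0.50576 − 0.26425 = 0.24152
NNT = 1 / ARR = 1 / 0.24152 = 4.140 → round up → 5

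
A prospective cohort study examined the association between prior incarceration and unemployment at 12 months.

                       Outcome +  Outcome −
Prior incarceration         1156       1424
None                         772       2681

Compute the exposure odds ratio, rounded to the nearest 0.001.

Cells: a = 1156, b = 1424, c = 772, d = 2681.
OR = (a·d)/(b·c) = (1156 × 2681) / (1424 × 772) = 3099236 / 1099328 = 2.81921
The odds of unemployment at 12 months are about 2.82 times as high in the prior incarceration group.

2.819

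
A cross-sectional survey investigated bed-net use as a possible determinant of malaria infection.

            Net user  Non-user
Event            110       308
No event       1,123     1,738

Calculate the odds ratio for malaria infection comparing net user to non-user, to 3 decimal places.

Reading the table with exposure as columns: a = 110 (Net user, case), b = 1123 (Net user, non-case), c = 308 (Non-user, case), d = 1738.
OR = (a·d)/(b·c) = (110 × 1738) / (1123 × 308) = 191180 / 345884 = 0.55273
Exposure is associated with lower odds of malaria infection (OR = 0.55 < 1).

0.553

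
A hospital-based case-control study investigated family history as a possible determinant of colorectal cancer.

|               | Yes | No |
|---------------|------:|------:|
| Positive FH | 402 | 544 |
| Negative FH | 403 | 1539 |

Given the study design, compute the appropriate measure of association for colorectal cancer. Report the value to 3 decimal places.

Cells: a = 402, b = 544, c = 403, d = 1539.
This is a hospital-based case-control study: participants were sampled on outcome status, so risks in the source population cannot be estimated directly — relative risk is not valid here. The odds ratio is the appropriate measure.
OR = (a·d)/(b·c) = (402 × 1539) / (544 × 403) = 618678 / 219232 = 2.82202

2.822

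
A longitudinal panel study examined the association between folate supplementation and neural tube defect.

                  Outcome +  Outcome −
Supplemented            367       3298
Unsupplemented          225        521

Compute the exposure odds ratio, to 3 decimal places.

0.258

Cells: a = 367, b = 3298, c = 225, d = 521.
OR = (a·d)/(b·c) = (367 × 521) / (3298 × 225) = 191207 / 742050 = 0.25767
Exposure is associated with lower odds of neural tube defect (OR = 0.26 < 1).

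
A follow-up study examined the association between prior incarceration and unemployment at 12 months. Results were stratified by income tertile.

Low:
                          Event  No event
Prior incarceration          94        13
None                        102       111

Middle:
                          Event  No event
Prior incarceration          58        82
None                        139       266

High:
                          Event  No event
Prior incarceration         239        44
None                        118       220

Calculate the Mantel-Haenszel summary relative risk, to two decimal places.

1.91

RR_MH = Σ(aᵢ·n₀ᵢ/nᵢ) / Σ(cᵢ·n₁ᵢ/nᵢ), with n₁ᵢ = aᵢ+bᵢ (exposed), n₀ᵢ = cᵢ+dᵢ (unexposed), nᵢ = n₁ᵢ+n₀ᵢ.
Stratum 1 (Low): n₁ = 107, n₀ = 213, n = 320; a·n₀/n = 94·213/320 = 62.5688; c·n₁/n = 102·107/320 = 34.1063
Stratum 2 (Middle): n₁ = 140, n₀ = 405, n = 545; a·n₀/n = 58·405/545 = 43.1009; c·n₁/n = 139·140/545 = 35.7064
Stratum 3 (High): n₁ = 283, n₀ = 338, n = 621; a·n₀/n = 239·338/621 = 130.0837; c·n₁/n = 118·283/621 = 53.7746
RR_MH = (62.5688 + 43.1009 + 130.0837) / (34.1063 + 35.7064 + 53.7746) = 235.7534 / 123.5872 = 1.90759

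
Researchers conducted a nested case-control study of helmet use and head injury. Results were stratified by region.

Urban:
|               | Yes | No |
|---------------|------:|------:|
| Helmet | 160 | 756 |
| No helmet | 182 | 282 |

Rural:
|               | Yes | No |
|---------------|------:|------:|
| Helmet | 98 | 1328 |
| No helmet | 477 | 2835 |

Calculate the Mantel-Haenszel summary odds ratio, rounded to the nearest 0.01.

0.39

OR_MH = Σ(aᵢdᵢ/nᵢ) / Σ(bᵢcᵢ/nᵢ), where nᵢ is the stratum total.
Stratum 1 (Urban): n = 1380; a·d/n = 160·282/1380 = 32.6957; b·c/n = 756·182/1380 = 99.7043
Stratum 2 (Rural): n = 4738; a·d/n = 98·2835/4738 = 58.6387; b·c/n = 1328·477/4738 = 133.6969
OR_MH = (32.6957 + 58.6387) / (99.7043 + 133.6969) = 91.3343 / 233.4013 = 0.39132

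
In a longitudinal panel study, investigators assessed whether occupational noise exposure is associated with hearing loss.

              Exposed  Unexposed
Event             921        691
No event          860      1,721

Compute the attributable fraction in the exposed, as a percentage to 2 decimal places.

Reading the table with exposure as columns: a = 921 (Exposed, case), b = 860 (Exposed, non-case), c = 691 (Unexposed, case), d = 1721.
Risk in exposed = 921/1781 = 0.51713; risk in unexposed = 691/2412 = 0.28648.
RR = 0.51713/0.28648 = 1.80507
AR% = (RR − 1)/RR × 100 = (1.80507 − 1)/1.80507 × 100 = 44.6006%

44.60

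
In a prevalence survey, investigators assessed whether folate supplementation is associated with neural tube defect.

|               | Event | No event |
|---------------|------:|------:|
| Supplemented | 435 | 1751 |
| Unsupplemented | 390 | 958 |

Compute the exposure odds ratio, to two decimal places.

0.61

Cells: a = 435, b = 1751, c = 390, d = 958.
OR = (a·d)/(b·c) = (435 × 958) / (1751 × 390) = 416730 / 682890 = 0.61024
Exposure is associated with lower odds of neural tube defect (OR = 0.61 < 1).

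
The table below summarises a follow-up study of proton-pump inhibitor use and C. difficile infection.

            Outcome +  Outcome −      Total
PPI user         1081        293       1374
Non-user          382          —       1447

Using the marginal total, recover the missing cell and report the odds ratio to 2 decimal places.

10.29

The missing cell is in the unexposed row: 1447 − 382 = 1065.
So a = 1081, b = 293, c = 382, d = 1065.
OR = (a·d)/(b·c) = (1081 × 1065) / (293 × 382) = 1151265 / 111926 = 10.28595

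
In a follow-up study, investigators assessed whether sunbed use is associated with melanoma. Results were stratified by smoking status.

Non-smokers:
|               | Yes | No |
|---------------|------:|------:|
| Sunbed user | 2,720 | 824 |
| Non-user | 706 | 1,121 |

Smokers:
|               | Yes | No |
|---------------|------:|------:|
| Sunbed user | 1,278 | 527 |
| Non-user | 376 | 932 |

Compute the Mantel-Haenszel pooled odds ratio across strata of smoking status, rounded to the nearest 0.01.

5.53

OR_MH = Σ(aᵢdᵢ/nᵢ) / Σ(bᵢcᵢ/nᵢ), where nᵢ is the stratum total.
Stratum 1 (Non-smokers): n = 5371; a·d/n = 2720·1121/5371 = 567.7006; b·c/n = 824·706/5371 = 108.3120
Stratum 2 (Smokers): n = 3113; a·d/n = 1278·932/3113 = 382.6200; b·c/n = 527·376/3113 = 63.6531
OR_MH = (567.7006 + 382.6200) / (108.3120 + 63.6531) = 950.3206 / 171.9651 = 5.52624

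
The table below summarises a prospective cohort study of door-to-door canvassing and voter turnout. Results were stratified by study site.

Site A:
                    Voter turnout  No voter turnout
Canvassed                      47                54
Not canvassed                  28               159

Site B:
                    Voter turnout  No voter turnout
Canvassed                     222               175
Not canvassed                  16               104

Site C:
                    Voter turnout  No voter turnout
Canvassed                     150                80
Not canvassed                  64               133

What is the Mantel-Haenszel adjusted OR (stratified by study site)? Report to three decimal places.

5.179

OR_MH = Σ(aᵢdᵢ/nᵢ) / Σ(bᵢcᵢ/nᵢ), where nᵢ is the stratum total.
Stratum 1 (Site A): n = 288; a·d/n = 47·159/288 = 25.9479; b·c/n = 54·28/288 = 5.2500
Stratum 2 (Site B): n = 517; a·d/n = 222·104/517 = 44.6576; b·c/n = 175·16/517 = 5.4159
Stratum 3 (Site C): n = 427; a·d/n = 150·133/427 = 46.7213; b·c/n = 80·64/427 = 11.9906
OR_MH = (25.9479 + 44.6576 + 46.7213) / (5.2500 + 5.4159 + 11.9906) = 117.3269 / 22.6565 = 5.17851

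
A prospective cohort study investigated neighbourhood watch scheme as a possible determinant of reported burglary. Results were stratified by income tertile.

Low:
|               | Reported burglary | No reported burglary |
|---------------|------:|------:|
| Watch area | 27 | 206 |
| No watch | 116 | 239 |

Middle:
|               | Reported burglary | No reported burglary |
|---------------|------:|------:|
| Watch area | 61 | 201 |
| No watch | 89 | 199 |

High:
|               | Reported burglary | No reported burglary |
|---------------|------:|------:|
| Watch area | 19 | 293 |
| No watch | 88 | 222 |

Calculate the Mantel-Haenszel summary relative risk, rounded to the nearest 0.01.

RR_MH = Σ(aᵢ·n₀ᵢ/nᵢ) / Σ(cᵢ·n₁ᵢ/nᵢ), with n₁ᵢ = aᵢ+bᵢ (exposed), n₀ᵢ = cᵢ+dᵢ (unexposed), nᵢ = n₁ᵢ+n₀ᵢ.
Stratum 1 (Low): n₁ = 233, n₀ = 355, n = 588; a·n₀/n = 27·355/588 = 16.3010; c·n₁/n = 116·233/588 = 45.9660
Stratum 2 (Middle): n₁ = 262, n₀ = 288, n = 550; a·n₀/n = 61·288/550 = 31.9418; c·n₁/n = 89·262/550 = 42.3964
Stratum 3 (High): n₁ = 312, n₀ = 310, n = 622; a·n₀/n = 19·310/622 = 9.4695; c·n₁/n = 88·312/622 = 44.1415
RR_MH = (16.3010 + 31.9418 + 9.4695) / (45.9660 + 42.3964 + 44.1415) = 57.7123 / 132.5038 = 0.43555

0.44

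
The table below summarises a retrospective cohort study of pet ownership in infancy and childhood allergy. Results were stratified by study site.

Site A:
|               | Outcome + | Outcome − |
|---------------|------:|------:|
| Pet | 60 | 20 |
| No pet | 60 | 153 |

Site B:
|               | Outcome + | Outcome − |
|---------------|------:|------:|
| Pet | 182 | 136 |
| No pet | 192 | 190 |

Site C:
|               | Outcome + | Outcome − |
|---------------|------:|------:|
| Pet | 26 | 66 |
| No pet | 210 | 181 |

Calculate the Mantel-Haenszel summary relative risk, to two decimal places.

RR_MH = Σ(aᵢ·n₀ᵢ/nᵢ) / Σ(cᵢ·n₁ᵢ/nᵢ), with n₁ᵢ = aᵢ+bᵢ (exposed), n₀ᵢ = cᵢ+dᵢ (unexposed), nᵢ = n₁ᵢ+n₀ᵢ.
Stratum 1 (Site A): n₁ = 80, n₀ = 213, n = 293; a·n₀/n = 60·213/293 = 43.6177; c·n₁/n = 60·80/293 = 16.3823
Stratum 2 (Site B): n₁ = 318, n₀ = 382, n = 700; a·n₀/n = 182·382/700 = 99.3200; c·n₁/n = 192·318/700 = 87.2229
Stratum 3 (Site C): n₁ = 92, n₀ = 391, n = 483; a·n₀/n = 26·391/483 = 21.0476; c·n₁/n = 210·92/483 = 40.0000
RR_MH = (43.6177 + 99.3200 + 21.0476) / (16.3823 + 87.2229 + 40.0000) = 163.9854 / 143.6051 = 1.14192

1.14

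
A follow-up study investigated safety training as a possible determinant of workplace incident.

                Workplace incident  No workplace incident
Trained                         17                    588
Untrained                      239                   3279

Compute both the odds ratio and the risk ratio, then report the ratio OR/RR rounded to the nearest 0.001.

0.959

Cells: a = 17, b = 588, c = 239, d = 3279.
OR = (17·3279)/(588·239) = 55743/140532 = 0.39666
Risk in exposed = 17/605 = 0.02810; risk in unexposed = 239/3518 = 0.06794; RR = 0.41361
OR/RR = 0.39666 / 0.41361 = 0.95901
The outcome is rare in both groups, so OR ≈ RR (ratio near 1).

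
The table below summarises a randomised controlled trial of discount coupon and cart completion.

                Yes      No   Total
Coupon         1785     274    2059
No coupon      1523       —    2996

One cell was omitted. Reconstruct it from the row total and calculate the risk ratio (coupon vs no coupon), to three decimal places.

1.705

The missing cell is in the unexposed row: 2996 − 1523 = 1473.
So a = 1785, b = 274, c = 1523, d = 1473.
RR = [a/(a+b)] / [c/(c+d)] = (1785/2059) / (1523/2996) = 0.86693/0.50834 = 1.70539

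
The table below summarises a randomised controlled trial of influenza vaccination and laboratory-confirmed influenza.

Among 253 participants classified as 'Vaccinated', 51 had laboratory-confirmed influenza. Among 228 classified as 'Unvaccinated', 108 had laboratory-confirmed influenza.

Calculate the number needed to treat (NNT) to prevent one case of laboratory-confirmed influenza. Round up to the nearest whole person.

4

Risk in treated group = 51/253 = 0.20158; risk in control = 108/228 = 0.47368.
Absolute risk reduction = 0.47368 − 0.20158 = 0.27210
NNT = 1 / ARR = 1 / 0.27210 = 3.675 → round up → 4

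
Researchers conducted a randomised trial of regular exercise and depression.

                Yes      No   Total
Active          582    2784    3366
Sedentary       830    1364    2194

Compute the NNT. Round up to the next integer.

5

Risk in treated group = 582/3366 = 0.17291; risk in control = 830/2194 = 0.37830.
Absolute risk reduction = 0.37830 − 0.17291 = 0.20540
NNT = 1 / ARR = 1 / 0.20540 = 4.869 → round up → 5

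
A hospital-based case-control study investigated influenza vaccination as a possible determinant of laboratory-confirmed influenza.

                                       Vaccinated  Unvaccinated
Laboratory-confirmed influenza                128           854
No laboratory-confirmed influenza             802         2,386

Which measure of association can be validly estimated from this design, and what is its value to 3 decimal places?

0.446

Reading the table with exposure as columns: a = 128 (Vaccinated, case), b = 802 (Vaccinated, non-case), c = 854 (Unvaccinated, case), d = 2386.
This is a hospital-based case-control study: participants were sampled on outcome status, so risks in the source population cannot be estimated directly — relative risk is not valid here. The odds ratio is the appropriate measure.
OR = (a·d)/(b·c) = (128 × 2386) / (802 × 854) = 305408 / 684908 = 0.44591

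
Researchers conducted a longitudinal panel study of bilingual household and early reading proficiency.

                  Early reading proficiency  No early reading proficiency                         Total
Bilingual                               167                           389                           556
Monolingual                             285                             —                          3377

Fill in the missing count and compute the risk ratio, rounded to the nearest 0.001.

The missing cell is in the unexposed row: 3377 − 285 = 3092.
So a = 167, b = 389, c = 285, d = 3092.
RR = [a/(a+b)] / [c/(c+d)] = (167/556) / (285/3377) = 0.30036/0.08439 = 3.55900

3.559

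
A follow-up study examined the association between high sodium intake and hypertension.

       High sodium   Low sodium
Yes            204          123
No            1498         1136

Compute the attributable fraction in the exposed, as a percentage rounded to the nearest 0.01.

Reading the table with exposure as columns: a = 204 (High sodium, case), b = 1498 (High sodium, non-case), c = 123 (Low sodium, case), d = 1136.
Risk in exposed = 204/1702 = 0.11986; risk in unexposed = 123/1259 = 0.09770.
RR = 0.11986/0.09770 = 1.22685
AR% = (RR − 1)/RR × 100 = (1.22685 − 1)/1.22685 × 100 = 18.4904%

18.49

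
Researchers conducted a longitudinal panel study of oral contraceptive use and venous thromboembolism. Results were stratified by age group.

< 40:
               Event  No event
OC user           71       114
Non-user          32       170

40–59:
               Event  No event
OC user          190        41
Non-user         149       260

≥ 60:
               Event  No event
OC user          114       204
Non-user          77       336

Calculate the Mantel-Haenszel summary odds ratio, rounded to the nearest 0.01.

3.97

OR_MH = Σ(aᵢdᵢ/nᵢ) / Σ(bᵢcᵢ/nᵢ), where nᵢ is the stratum total.
Stratum 1 (< 40): n = 387; a·d/n = 71·170/387 = 31.1886; b·c/n = 114·32/387 = 9.4264
Stratum 2 (40–59): n = 640; a·d/n = 190·260/640 = 77.1875; b·c/n = 41·149/640 = 9.5453
Stratum 3 (≥ 60): n = 731; a·d/n = 114·336/731 = 52.3995; b·c/n = 204·77/731 = 21.4884
OR_MH = (31.1886 + 77.1875 + 52.3995) / (9.4264 + 9.5453 + 21.4884) = 160.7756 / 40.4600 = 3.97369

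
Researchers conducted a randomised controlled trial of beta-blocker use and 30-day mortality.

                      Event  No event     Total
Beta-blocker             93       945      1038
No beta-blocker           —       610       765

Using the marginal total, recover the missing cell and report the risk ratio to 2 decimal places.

0.44

The missing cell is in the unexposed row: 765 − 610 = 155.
So a = 93, b = 945, c = 155, d = 610.
RR = [a/(a+b)] / [c/(c+d)] = (93/1038) / (155/765) = 0.08960/0.20261 = 0.44220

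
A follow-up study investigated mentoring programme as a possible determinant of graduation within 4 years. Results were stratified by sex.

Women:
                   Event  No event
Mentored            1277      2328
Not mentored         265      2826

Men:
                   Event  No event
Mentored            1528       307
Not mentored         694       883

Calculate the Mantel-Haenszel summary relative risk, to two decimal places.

RR_MH = Σ(aᵢ·n₀ᵢ/nᵢ) / Σ(cᵢ·n₁ᵢ/nᵢ), with n₁ᵢ = aᵢ+bᵢ (exposed), n₀ᵢ = cᵢ+dᵢ (unexposed), nᵢ = n₁ᵢ+n₀ᵢ.
Stratum 1 (Women): n₁ = 3605, n₀ = 3091, n = 6696; a·n₀/n = 1277·3091/6696 = 589.4873; c·n₁/n = 265·3605/6696 = 142.6710
Stratum 2 (Men): n₁ = 1835, n₀ = 1577, n = 3412; a·n₀/n = 1528·1577/3412 = 706.2298; c·n₁/n = 694·1835/3412 = 373.2386
RR_MH = (589.4873 + 706.2298) / (142.6710 + 373.2386) = 1295.7171 / 515.9096 = 2.51152

2.51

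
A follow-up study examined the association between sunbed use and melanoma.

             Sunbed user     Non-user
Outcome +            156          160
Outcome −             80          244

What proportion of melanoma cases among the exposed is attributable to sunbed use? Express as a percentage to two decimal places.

40.09

Reading the table with exposure as columns: a = 156 (Sunbed user, case), b = 80 (Sunbed user, non-case), c = 160 (Non-user, case), d = 244.
Risk in exposed = 156/236 = 0.66102; risk in unexposed = 160/404 = 0.39604.
RR = 0.66102/0.39604 = 1.66907
AR% = (RR − 1)/RR × 100 = (1.66907 − 1)/1.66907 × 100 = 40.0863%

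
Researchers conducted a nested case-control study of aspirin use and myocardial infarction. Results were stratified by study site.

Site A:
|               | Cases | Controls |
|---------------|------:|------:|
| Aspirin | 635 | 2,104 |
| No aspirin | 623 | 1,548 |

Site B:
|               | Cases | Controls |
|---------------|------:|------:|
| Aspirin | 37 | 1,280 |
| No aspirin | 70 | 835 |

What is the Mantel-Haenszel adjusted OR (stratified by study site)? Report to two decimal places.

OR_MH = Σ(aᵢdᵢ/nᵢ) / Σ(bᵢcᵢ/nᵢ), where nᵢ is the stratum total.
Stratum 1 (Site A): n = 4910; a·d/n = 635·1548/4910 = 200.1996; b·c/n = 2104·623/4910 = 266.9637
Stratum 2 (Site B): n = 2222; a·d/n = 37·835/2222 = 13.9041; b·c/n = 1280·70/2222 = 40.3240
OR_MH = (200.1996 + 13.9041) / (266.9637 + 40.3240) = 214.1037 / 307.2878 = 0.69675

0.70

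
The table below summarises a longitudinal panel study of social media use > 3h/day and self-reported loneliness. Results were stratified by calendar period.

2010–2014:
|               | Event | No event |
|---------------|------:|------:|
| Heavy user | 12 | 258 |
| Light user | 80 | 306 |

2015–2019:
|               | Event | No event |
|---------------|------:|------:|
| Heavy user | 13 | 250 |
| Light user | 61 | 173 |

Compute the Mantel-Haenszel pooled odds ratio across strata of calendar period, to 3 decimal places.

OR_MH = Σ(aᵢdᵢ/nᵢ) / Σ(bᵢcᵢ/nᵢ), where nᵢ is the stratum total.
Stratum 1 (2010–2014): n = 656; a·d/n = 12·306/656 = 5.5976; b·c/n = 258·80/656 = 31.4634
Stratum 2 (2015–2019): n = 497; a·d/n = 13·173/497 = 4.5252; b·c/n = 250·61/497 = 30.6841
OR_MH = (5.5976 + 4.5252) / (31.4634 + 30.6841) = 10.1227 / 62.1475 = 0.16288

0.163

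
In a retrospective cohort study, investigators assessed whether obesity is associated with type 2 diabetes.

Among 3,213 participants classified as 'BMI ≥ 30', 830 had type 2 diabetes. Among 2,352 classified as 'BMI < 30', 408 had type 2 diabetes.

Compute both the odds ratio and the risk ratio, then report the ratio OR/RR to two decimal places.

From the description: a = 830, b = 2383, c = 408, d = 1944.
OR = (830·1944)/(2383·408) = 1613520/972264 = 1.65955
Risk in exposed = 830/3213 = 0.25833; risk in unexposed = 408/2352 = 0.17347; RR = 1.48917
OR/RR = 1.65955 / 1.48917 = 1.11441
The outcome is not rare, so the OR lies further from 1 than the RR.

1.11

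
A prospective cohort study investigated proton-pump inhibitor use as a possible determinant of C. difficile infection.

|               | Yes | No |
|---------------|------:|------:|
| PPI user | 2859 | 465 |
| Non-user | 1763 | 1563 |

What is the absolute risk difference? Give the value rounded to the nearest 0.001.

Cells: a = 2859, b = 465, c = 1763, d = 1563.
Risk in exposed = 2859/3324 = 0.860108; risk in unexposed = 1763/3326 = 0.530066.
Risk difference = 0.860108 − 0.530066 = 0.330042

0.330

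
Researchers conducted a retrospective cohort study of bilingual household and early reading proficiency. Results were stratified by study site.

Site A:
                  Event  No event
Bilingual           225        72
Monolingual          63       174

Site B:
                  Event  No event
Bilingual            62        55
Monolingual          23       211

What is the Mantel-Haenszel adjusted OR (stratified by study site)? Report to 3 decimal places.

OR_MH = Σ(aᵢdᵢ/nᵢ) / Σ(bᵢcᵢ/nᵢ), where nᵢ is the stratum total.
Stratum 1 (Site A): n = 534; a·d/n = 225·174/534 = 73.3146; b·c/n = 72·63/534 = 8.4944
Stratum 2 (Site B): n = 351; a·d/n = 62·211/351 = 37.2707; b·c/n = 55·23/351 = 3.6040
OR_MH = (73.3146 + 37.2707) / (8.4944 + 3.6040) = 110.5853 / 12.0984 = 9.14051

9.141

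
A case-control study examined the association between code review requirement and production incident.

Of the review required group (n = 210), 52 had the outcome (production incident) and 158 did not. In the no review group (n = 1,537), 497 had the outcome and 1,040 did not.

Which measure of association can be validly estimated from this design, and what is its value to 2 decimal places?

0.69

From the description: a = 52, b = 158, c = 497, d = 1040.
This is a case-control study: participants were sampled on outcome status, so risks in the source population cannot be estimated directly — relative risk is not valid here. The odds ratio is the appropriate measure.
OR = (a·d)/(b·c) = (52 × 1040) / (158 × 497) = 54080 / 78526 = 0.68869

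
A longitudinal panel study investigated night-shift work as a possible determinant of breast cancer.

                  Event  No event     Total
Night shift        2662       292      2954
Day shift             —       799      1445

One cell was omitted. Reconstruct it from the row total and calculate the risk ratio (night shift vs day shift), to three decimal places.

2.016

The missing cell is in the unexposed row: 1445 − 799 = 646.
So a = 2662, b = 292, c = 646, d = 799.
RR = [a/(a+b)] / [c/(c+d)] = (2662/2954) / (646/1445) = 0.90115/0.44706 = 2.01573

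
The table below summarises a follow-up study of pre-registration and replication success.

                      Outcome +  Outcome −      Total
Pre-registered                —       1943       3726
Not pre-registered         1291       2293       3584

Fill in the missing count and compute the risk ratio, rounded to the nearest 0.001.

The missing cell is in the exposed row: 3726 − 1943 = 1783.
So a = 1783, b = 1943, c = 1291, d = 2293.
RR = [a/(a+b)] / [c/(c+d)] = (1783/3726) / (1291/3584) = 0.47853/0.36021 = 1.32847

1.328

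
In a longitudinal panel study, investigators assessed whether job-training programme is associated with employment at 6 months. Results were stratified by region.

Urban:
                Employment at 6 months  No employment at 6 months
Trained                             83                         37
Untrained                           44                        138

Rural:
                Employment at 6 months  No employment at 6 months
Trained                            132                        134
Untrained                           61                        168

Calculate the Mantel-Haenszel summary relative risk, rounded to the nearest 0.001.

RR_MH = Σ(aᵢ·n₀ᵢ/nᵢ) / Σ(cᵢ·n₁ᵢ/nᵢ), with n₁ᵢ = aᵢ+bᵢ (exposed), n₀ᵢ = cᵢ+dᵢ (unexposed), nᵢ = n₁ᵢ+n₀ᵢ.
Stratum 1 (Urban): n₁ = 120, n₀ = 182, n = 302; a·n₀/n = 83·182/302 = 50.0199; c·n₁/n = 44·120/302 = 17.4834
Stratum 2 (Rural): n₁ = 266, n₀ = 229, n = 495; a·n₀/n = 132·229/495 = 61.0667; c·n₁/n = 61·266/495 = 32.7798
RR_MH = (50.0199 + 61.0667) / (17.4834 + 32.7798) = 111.0865 / 50.2632 = 2.21009

2.210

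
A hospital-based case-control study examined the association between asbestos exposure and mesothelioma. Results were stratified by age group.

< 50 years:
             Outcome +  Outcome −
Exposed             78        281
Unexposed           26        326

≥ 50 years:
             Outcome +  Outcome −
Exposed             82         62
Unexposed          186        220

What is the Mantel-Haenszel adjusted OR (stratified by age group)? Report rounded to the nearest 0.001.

2.195

OR_MH = Σ(aᵢdᵢ/nᵢ) / Σ(bᵢcᵢ/nᵢ), where nᵢ is the stratum total.
Stratum 1 (< 50 years): n = 711; a·d/n = 78·326/711 = 35.7637; b·c/n = 281·26/711 = 10.2757
Stratum 2 (≥ 50 years): n = 550; a·d/n = 82·220/550 = 32.8000; b·c/n = 62·186/550 = 20.9673
OR_MH = (35.7637 + 32.8000) / (10.2757 + 20.9673) = 68.5637 / 31.2429 = 2.19453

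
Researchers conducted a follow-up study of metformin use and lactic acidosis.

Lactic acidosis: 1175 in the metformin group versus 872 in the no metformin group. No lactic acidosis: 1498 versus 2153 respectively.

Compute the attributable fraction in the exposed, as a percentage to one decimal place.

34.4

From the description: a = 1175, b = 1498, c = 872, d = 2153.
Risk in exposed = 1175/2673 = 0.43958; risk in unexposed = 872/3025 = 0.28826.
RR = 0.43958/0.28826 = 1.52492
AR% = (RR − 1)/RR × 100 = (1.52492 − 1)/1.52492 × 100 = 34.4229%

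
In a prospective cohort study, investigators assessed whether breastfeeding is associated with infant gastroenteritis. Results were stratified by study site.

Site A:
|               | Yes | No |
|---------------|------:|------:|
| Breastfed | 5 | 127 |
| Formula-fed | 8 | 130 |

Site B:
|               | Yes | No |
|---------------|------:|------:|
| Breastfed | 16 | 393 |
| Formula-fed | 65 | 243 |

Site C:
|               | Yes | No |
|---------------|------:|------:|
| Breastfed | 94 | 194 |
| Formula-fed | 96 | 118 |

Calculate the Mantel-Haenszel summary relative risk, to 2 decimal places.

RR_MH = Σ(aᵢ·n₀ᵢ/nᵢ) / Σ(cᵢ·n₁ᵢ/nᵢ), with n₁ᵢ = aᵢ+bᵢ (exposed), n₀ᵢ = cᵢ+dᵢ (unexposed), nᵢ = n₁ᵢ+n₀ᵢ.
Stratum 1 (Site A): n₁ = 132, n₀ = 138, n = 270; a·n₀/n = 5·138/270 = 2.5556; c·n₁/n = 8·132/270 = 3.9111
Stratum 2 (Site B): n₁ = 409, n₀ = 308, n = 717; a·n₀/n = 16·308/717 = 6.8731; c·n₁/n = 65·409/717 = 37.0781
Stratum 3 (Site C): n₁ = 288, n₀ = 214, n = 502; a·n₀/n = 94·214/502 = 40.0717; c·n₁/n = 96·288/502 = 55.0757
RR_MH = (2.5556 + 6.8731 + 40.0717) / (3.9111 + 37.0781 + 55.0757) = 49.5004 / 96.0649 = 0.51528

0.52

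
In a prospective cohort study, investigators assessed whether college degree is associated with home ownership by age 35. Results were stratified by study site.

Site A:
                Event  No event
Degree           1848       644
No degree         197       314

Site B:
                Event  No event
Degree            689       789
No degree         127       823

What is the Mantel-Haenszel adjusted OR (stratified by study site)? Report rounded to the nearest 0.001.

5.110

OR_MH = Σ(aᵢdᵢ/nᵢ) / Σ(bᵢcᵢ/nᵢ), where nᵢ is the stratum total.
Stratum 1 (Site A): n = 3003; a·d/n = 1848·314/3003 = 193.2308; b·c/n = 644·197/3003 = 42.2471
Stratum 2 (Site B): n = 2428; a·d/n = 689·823/2428 = 233.5449; b·c/n = 789·127/2428 = 41.2698
OR_MH = (193.2308 + 233.5449) / (42.2471 + 41.2698) = 426.7757 / 83.5169 = 5.11005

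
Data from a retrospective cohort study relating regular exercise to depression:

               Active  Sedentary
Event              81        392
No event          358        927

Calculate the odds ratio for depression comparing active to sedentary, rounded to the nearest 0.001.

Reading the table with exposure as columns: a = 81 (Active, case), b = 358 (Active, non-case), c = 392 (Sedentary, case), d = 927.
OR = (a·d)/(b·c) = (81 × 927) / (358 × 392) = 75087 / 140336 = 0.53505
Exposure is associated with lower odds of depression (OR = 0.54 < 1).

0.535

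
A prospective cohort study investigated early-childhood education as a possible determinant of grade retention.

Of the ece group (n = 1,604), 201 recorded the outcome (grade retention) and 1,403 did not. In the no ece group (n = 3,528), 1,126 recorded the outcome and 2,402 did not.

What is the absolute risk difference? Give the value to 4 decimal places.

From the description: a = 201, b = 1403, c = 1126, d = 2402.
Risk in exposed = 201/1604 = 0.125312; risk in unexposed = 1126/3528 = 0.319161.
Risk difference = 0.125312 − 0.319161 = -0.193849

-0.1938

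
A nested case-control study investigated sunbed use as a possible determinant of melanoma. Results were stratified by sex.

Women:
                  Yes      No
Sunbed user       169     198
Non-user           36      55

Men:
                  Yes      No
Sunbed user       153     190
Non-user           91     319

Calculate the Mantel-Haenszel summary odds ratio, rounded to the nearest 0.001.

OR_MH = Σ(aᵢdᵢ/nᵢ) / Σ(bᵢcᵢ/nᵢ), where nᵢ is the stratum total.
Stratum 1 (Women): n = 458; a·d/n = 169·55/458 = 20.2948; b·c/n = 198·36/458 = 15.5633
Stratum 2 (Men): n = 753; a·d/n = 153·319/753 = 64.8167; b·c/n = 190·91/753 = 22.9615
OR_MH = (20.2948 + 64.8167) / (15.5633 + 22.9615) = 85.1115 / 38.5248 = 2.20926

2.209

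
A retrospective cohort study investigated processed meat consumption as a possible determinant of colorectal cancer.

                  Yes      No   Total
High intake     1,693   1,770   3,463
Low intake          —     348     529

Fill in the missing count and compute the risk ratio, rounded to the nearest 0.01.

The missing cell is in the unexposed row: 529 − 348 = 181.
So a = 1693, b = 1770, c = 181, d = 348.
RR = [a/(a+b)] / [c/(c+d)] = (1693/3463) / (181/529) = 0.48888/0.34216 = 1.42883

1.43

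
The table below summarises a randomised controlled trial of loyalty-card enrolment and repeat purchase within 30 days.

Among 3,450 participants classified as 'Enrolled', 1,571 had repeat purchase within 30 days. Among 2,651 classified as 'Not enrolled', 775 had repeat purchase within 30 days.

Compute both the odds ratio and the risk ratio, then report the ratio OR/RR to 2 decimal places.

From the description: a = 1571, b = 1879, c = 775, d = 1876.
OR = (1571·1876)/(1879·775) = 2947196/1456225 = 2.02386
Risk in exposed = 1571/3450 = 0.45536; risk in unexposed = 775/2651 = 0.29234; RR = 1.55763
OR/RR = 2.02386 / 1.55763 = 1.29932
The outcome is not rare, so the OR lies further from 1 than the RR.

1.30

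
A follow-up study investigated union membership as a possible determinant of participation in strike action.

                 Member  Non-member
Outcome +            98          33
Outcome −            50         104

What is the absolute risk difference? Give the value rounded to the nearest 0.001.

0.421

Reading the table with exposure as columns: a = 98 (Member, case), b = 50 (Member, non-case), c = 33 (Non-member, case), d = 104.
Risk in exposed = 98/148 = 0.662162; risk in unexposed = 33/137 = 0.240876.
Risk difference = 0.662162 − 0.240876 = 0.421286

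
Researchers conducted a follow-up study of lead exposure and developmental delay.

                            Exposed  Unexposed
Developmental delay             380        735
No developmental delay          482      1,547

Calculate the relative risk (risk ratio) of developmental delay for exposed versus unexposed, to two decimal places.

Reading the table with exposure as columns: a = 380 (Exposed, case), b = 482 (Exposed, non-case), c = 735 (Unexposed, case), d = 1547.
Risk in exposed = 380/862 = 0.44084; risk in unexposed = 735/2282 = 0.32209.
RR = 0.44084 / 0.32209 = 1.36869
The risk among the exposed is 1.37 times that among the unexposed.

1.37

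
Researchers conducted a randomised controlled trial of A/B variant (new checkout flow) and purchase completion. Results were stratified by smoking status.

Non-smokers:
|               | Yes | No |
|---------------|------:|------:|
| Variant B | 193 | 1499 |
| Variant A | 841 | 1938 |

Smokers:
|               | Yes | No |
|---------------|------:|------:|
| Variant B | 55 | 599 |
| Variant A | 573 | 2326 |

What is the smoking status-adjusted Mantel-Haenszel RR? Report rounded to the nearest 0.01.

0.39

RR_MH = Σ(aᵢ·n₀ᵢ/nᵢ) / Σ(cᵢ·n₁ᵢ/nᵢ), with n₁ᵢ = aᵢ+bᵢ (exposed), n₀ᵢ = cᵢ+dᵢ (unexposed), nᵢ = n₁ᵢ+n₀ᵢ.
Stratum 1 (Non-smokers): n₁ = 1692, n₀ = 2779, n = 4471; a·n₀/n = 193·2779/4471 = 119.9613; c·n₁/n = 841·1692/4471 = 318.2671
Stratum 2 (Smokers): n₁ = 654, n₀ = 2899, n = 3553; a·n₀/n = 55·2899/3553 = 44.8762; c·n₁/n = 573·654/3553 = 105.4720
RR_MH = (119.9613 + 44.8762) / (318.2671 + 105.4720) = 164.8375 / 423.7390 = 0.38901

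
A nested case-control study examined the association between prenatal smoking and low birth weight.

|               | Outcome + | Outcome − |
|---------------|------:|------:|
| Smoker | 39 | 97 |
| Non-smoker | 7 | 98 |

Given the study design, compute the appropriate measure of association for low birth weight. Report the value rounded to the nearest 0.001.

5.629

Cells: a = 39, b = 97, c = 7, d = 98.
This is a nested case-control study: participants were sampled on outcome status, so risks in the source population cannot be estimated directly — relative risk is not valid here. The odds ratio is the appropriate measure.
OR = (a·d)/(b·c) = (39 × 98) / (97 × 7) = 3822 / 679 = 5.62887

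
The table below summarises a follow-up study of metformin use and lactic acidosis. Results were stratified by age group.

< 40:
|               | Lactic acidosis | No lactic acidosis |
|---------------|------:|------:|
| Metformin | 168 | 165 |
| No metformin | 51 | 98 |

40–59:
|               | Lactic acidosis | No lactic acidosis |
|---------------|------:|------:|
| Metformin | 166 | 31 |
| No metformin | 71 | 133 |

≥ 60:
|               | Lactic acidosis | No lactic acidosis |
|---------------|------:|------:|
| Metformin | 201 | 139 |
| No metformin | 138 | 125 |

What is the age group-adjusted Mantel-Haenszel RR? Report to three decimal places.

1.515

RR_MH = Σ(aᵢ·n₀ᵢ/nᵢ) / Σ(cᵢ·n₁ᵢ/nᵢ), with n₁ᵢ = aᵢ+bᵢ (exposed), n₀ᵢ = cᵢ+dᵢ (unexposed), nᵢ = n₁ᵢ+n₀ᵢ.
Stratum 1 (< 40): n₁ = 333, n₀ = 149, n = 482; a·n₀/n = 168·149/482 = 51.9336; c·n₁/n = 51·333/482 = 35.2344
Stratum 2 (40–59): n₁ = 197, n₀ = 204, n = 401; a·n₀/n = 166·204/401 = 84.4489; c·n₁/n = 71·197/401 = 34.8803
Stratum 3 (≥ 60): n₁ = 340, n₀ = 263, n = 603; a·n₀/n = 201·263/603 = 87.6667; c·n₁/n = 138·340/603 = 77.8109
RR_MH = (51.9336 + 84.4489 + 87.6667) / (35.2344 + 34.8803 + 77.8109) = 224.0492 / 147.9257 = 1.51461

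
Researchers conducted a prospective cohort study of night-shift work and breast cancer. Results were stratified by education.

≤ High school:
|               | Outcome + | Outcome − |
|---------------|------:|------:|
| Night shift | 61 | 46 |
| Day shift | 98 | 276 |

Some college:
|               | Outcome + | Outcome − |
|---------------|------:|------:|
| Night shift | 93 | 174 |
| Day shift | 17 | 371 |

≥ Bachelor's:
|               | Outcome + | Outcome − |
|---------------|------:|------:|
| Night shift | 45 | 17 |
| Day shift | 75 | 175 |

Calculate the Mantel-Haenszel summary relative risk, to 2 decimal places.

RR_MH = Σ(aᵢ·n₀ᵢ/nᵢ) / Σ(cᵢ·n₁ᵢ/nᵢ), with n₁ᵢ = aᵢ+bᵢ (exposed), n₀ᵢ = cᵢ+dᵢ (unexposed), nᵢ = n₁ᵢ+n₀ᵢ.
Stratum 1 (≤ High school): n₁ = 107, n₀ = 374, n = 481; a·n₀/n = 61·374/481 = 47.4304; c·n₁/n = 98·107/481 = 21.8004
Stratum 2 (Some college): n₁ = 267, n₀ = 388, n = 655; a·n₀/n = 93·388/655 = 55.0901; c·n₁/n = 17·267/655 = 6.9298
Stratum 3 (≥ Bachelor's): n₁ = 62, n₀ = 250, n = 312; a·n₀/n = 45·250/312 = 36.0577; c·n₁/n = 75·62/312 = 14.9038
RR_MH = (47.4304 + 55.0901 + 36.0577) / (21.8004 + 6.9298 + 14.9038) = 138.5781 / 43.6340 = 3.17592

3.18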